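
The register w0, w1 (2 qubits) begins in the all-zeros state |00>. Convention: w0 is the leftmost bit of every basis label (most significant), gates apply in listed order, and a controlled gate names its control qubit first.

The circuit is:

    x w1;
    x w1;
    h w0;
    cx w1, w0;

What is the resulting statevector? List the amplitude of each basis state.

The resulting statevector has amplitude sqrt(2)/2 on |00>, 0 on |01>, sqrt(2)/2 on |10>, 0 on |11>.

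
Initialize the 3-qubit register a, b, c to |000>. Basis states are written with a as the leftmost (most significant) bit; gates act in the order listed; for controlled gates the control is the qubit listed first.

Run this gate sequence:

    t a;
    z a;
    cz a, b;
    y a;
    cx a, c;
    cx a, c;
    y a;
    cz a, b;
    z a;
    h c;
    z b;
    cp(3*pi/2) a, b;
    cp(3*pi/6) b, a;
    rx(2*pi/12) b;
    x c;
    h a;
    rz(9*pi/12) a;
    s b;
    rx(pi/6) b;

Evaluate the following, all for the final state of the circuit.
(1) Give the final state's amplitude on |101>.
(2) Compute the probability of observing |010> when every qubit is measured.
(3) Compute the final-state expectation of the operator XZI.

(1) |101> carries amplitude (sqrt(3) + 2 - 2*I + sqrt(3)*I)*exp(3*I*pi/8)/8 in the final state. Key observation: steps 2-9 multiply out to the identity, so the circuit reduces to the remaining gates.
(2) A full measurement returns |010> with probability 1/32.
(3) In the final state, XZI has expectation -3*sqrt(2)/8.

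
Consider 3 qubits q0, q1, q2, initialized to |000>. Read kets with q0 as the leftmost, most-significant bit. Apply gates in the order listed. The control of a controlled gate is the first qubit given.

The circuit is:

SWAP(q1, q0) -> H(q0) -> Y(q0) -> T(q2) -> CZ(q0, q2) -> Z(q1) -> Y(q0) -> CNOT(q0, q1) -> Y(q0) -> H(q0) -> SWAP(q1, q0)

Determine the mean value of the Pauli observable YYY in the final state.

In the final state, YYY has expectation 0.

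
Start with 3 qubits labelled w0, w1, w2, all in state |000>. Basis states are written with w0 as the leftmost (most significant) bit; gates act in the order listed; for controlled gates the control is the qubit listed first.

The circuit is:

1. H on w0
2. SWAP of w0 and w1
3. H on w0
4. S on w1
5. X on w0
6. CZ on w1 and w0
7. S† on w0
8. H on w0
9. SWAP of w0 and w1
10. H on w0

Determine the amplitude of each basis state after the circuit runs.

The resulting statevector has amplitude 1/2 + I/2 on |010>, 1/2 - I/2 on |100>, and 0 on every other basis state.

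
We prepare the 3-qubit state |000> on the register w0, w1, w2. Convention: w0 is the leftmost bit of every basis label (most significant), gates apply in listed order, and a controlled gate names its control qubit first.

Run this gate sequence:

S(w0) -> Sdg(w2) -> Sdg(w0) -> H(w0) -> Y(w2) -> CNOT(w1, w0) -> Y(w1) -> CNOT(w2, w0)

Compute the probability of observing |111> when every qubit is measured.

A full measurement returns |111> with probability 1/2.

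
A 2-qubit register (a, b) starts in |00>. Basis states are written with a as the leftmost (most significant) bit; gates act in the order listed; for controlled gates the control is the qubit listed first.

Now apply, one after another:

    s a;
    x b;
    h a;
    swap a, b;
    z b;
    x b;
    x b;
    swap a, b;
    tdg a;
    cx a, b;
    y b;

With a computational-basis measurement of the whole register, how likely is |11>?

Outcome |11> occurs with probability 1/2.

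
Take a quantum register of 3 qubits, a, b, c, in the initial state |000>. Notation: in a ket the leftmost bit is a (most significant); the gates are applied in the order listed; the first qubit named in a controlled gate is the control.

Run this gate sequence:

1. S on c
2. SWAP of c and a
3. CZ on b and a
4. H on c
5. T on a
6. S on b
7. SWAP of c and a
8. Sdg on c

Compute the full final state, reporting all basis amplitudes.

After the circuit, the state carries amplitude sqrt(2)/2 on |000>, sqrt(2)/2 on |100>, and 0 on every other basis state.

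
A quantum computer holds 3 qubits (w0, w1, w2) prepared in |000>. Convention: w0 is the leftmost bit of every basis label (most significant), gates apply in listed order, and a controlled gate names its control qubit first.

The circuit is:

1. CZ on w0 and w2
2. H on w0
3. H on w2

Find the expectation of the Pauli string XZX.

The observable XZX averages to 1.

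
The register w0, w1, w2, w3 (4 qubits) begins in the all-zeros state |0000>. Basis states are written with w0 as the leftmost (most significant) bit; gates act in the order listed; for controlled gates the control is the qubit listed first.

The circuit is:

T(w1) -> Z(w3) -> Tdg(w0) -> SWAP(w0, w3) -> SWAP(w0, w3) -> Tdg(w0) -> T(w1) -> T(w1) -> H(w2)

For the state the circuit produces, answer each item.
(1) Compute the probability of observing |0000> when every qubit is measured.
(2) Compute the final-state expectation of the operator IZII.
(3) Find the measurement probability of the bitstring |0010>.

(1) A full measurement returns |0000> with probability 1/2. Key observation: steps 4-5 multiply out to the identity, so the circuit reduces to the remaining gates.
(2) In the final state, IZII has expectation 1.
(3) A full measurement returns |0010> with probability 1/2.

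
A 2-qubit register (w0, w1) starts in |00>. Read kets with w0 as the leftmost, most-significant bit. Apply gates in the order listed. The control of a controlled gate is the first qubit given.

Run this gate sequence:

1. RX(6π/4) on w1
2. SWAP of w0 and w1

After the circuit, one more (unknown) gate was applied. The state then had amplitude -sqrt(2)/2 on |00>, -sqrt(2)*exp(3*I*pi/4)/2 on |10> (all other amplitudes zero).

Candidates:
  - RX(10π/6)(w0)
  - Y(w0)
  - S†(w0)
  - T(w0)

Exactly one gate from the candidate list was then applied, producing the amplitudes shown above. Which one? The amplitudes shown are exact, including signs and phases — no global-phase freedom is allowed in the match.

It was T(w0) that produced the state shown.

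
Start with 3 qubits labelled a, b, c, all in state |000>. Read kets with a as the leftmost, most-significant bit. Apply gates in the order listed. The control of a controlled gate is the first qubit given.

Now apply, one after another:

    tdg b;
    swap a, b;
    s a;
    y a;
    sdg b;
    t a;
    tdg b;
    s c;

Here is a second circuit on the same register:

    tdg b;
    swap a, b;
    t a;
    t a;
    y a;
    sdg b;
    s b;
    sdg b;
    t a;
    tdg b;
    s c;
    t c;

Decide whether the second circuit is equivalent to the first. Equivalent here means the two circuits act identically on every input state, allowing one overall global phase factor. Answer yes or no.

No: there is an input state on which the two circuits produce genuinely different outputs (not merely differing by a phase).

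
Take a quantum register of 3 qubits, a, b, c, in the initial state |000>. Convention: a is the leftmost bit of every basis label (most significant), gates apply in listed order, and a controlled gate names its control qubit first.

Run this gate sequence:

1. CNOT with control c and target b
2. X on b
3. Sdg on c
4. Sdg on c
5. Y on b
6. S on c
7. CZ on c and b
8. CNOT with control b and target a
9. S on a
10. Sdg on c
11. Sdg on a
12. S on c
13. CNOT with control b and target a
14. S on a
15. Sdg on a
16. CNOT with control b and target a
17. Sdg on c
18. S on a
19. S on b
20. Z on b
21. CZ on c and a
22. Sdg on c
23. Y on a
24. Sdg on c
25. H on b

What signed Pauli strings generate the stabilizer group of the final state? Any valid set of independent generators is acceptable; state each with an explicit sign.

One valid set of independent stabilizer generators is +IXI, -ZII, +IIZ (any independent generating set of the same group is equally correct). Key observation: gates 11-18 undo each other exactly, leaving only the rest of the circuit to track.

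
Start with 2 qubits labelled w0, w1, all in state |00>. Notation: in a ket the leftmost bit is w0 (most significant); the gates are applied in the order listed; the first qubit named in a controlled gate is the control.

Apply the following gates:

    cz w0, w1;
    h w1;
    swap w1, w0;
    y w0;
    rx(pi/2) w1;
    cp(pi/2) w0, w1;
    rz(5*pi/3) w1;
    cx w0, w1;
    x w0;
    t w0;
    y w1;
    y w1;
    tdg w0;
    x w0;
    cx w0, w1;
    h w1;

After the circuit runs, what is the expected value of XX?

The observable XX averages to -1/2. Key observation: steps 8-15 multiply out to the identity, so the circuit reduces to the remaining gates.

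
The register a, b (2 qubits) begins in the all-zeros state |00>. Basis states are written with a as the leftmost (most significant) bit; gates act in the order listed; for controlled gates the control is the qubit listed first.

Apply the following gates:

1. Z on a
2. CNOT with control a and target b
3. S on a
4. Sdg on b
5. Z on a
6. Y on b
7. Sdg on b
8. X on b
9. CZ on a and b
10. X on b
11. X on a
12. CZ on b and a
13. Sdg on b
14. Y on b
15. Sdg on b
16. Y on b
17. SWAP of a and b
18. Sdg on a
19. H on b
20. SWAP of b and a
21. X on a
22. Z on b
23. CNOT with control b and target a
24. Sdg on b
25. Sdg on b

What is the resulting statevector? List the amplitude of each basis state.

The final amplitudes are 0 on |00>, sqrt(2)/2 on |01>, 0 on |10>, -sqrt(2)/2 on |11>.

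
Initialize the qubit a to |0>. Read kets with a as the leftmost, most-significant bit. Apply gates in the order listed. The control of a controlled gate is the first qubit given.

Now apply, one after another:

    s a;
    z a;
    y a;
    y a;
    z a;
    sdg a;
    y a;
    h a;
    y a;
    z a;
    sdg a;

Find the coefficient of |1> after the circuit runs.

The final state's coefficient on |1> equals -sqrt(2)*I/2. Key observation: the block from step 1 through step 6 cancels to the identity and can be dropped.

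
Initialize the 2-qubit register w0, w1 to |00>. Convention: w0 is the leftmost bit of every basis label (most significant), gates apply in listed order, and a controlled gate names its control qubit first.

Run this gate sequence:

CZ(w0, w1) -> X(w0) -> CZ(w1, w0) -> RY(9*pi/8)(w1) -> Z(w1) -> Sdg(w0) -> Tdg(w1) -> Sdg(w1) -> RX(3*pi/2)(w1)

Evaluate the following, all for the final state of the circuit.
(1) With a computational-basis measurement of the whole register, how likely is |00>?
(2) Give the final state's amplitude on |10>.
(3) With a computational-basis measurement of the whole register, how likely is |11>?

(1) Outcome |00> occurs with probability 0.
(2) The final state's coefficient on |10> equals -sqrt(2)*(I*sin(pi/16) + exp(I*pi/4)*cos(pi/16))/2.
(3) A full measurement returns |11> with probability 1/2 - sqrt(4 - 2*sqrt(2))/8.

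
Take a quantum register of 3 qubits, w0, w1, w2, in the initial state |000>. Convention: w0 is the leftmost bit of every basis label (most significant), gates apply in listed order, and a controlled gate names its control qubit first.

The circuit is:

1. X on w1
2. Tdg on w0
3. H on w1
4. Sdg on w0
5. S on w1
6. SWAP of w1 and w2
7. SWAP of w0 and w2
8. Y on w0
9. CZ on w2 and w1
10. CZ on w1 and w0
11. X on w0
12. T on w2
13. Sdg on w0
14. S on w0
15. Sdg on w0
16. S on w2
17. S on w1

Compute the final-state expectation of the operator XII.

In the final state, XII has expectation 1.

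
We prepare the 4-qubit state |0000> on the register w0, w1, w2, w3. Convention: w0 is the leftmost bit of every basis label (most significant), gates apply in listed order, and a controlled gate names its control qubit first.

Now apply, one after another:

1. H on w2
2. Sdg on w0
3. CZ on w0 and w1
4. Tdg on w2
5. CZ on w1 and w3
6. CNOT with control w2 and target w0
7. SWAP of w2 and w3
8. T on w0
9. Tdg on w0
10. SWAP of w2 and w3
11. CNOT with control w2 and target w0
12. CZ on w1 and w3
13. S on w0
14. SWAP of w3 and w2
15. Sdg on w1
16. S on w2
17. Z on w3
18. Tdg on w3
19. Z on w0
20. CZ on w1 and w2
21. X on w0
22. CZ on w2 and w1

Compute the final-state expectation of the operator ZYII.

The expectation value of ZYII is 0. Key observation: gates 5-12 undo each other exactly, leaving only the rest of the circuit to track.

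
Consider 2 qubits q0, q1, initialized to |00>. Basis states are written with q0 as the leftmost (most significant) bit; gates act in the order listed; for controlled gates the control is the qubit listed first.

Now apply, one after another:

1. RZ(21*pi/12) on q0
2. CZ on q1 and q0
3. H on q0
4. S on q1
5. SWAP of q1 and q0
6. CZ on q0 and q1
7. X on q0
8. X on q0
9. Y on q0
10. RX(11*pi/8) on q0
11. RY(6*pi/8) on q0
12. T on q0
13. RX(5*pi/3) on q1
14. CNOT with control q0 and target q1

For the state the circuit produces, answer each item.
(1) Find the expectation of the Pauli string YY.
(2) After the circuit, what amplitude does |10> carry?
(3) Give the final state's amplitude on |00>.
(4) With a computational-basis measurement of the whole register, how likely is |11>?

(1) The observable YY averages to 0.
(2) The final state's coefficient on |10> equals sqrt(6)*I*sqrt(1/2 - sqrt(2)/4)*exp(-5*I*pi/8)*cos(5*pi/16)/4 - sqrt(2)*sqrt(1/2 - sqrt(2)/4)*exp(-5*I*pi/8)*cos(5*pi/16)/4 - sqrt(2)*I*sqrt(sqrt(2)/4 + 1/2)*exp(-5*I*pi/8)*sin(5*pi/16)/4 - sqrt(6)*sqrt(sqrt(2)/4 + 1/2)*exp(-5*I*pi/8)*sin(5*pi/16)/4.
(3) |00> carries amplitude sqrt(2)*sqrt(sqrt(2)/4 + 1/2)*exp(-7*I*pi/8)*cos(5*pi/16)/4 - sqrt(6)*sqrt(1/2 - sqrt(2)/4)*exp(-7*I*pi/8)*sin(5*pi/16)/4 - sqrt(2)*I*sqrt(1/2 - sqrt(2)/4)*exp(-7*I*pi/8)*sin(5*pi/16)/4 - sqrt(6)*I*sqrt(sqrt(2)/4 + 1/2)*exp(-7*I*pi/8)*cos(5*pi/16)/4 in the final state.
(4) The probability of measuring |11> is sqrt(4 - 2*sqrt(2))/16 + 1/4.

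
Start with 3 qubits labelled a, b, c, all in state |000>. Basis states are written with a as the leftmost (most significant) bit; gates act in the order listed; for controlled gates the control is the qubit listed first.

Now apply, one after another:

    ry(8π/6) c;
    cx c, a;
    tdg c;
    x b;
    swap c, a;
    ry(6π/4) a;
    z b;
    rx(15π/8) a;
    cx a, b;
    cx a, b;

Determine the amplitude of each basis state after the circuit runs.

The final amplitudes are 0 on |000>, 0 on |001>, -sqrt(2)*exp(15*I*pi/16)/4 on |010>, sqrt(6)*exp(13*I*pi/16)/4 on |011>, 0 on |100>, 0 on |101>, sqrt(2)*exp(15*I*pi/16)/4 on |110>, sqrt(6)*exp(13*I*pi/16)/4 on |111>. Key observation: gates 9-10 undo each other exactly, leaving only the rest of the circuit to track.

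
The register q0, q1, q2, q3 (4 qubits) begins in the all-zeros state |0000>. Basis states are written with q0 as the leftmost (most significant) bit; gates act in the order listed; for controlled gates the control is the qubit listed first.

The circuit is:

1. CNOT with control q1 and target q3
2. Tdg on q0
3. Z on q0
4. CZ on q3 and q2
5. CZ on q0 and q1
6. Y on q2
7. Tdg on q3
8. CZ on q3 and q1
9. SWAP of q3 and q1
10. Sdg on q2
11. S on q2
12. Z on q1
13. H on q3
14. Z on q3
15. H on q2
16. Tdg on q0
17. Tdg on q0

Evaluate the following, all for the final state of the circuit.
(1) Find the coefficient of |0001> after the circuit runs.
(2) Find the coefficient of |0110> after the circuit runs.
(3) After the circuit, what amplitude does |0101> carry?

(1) The final state's coefficient on |0001> equals -I/2.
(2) |0110> carries amplitude 0 in the final state.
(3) |0101> carries amplitude 0 in the final state.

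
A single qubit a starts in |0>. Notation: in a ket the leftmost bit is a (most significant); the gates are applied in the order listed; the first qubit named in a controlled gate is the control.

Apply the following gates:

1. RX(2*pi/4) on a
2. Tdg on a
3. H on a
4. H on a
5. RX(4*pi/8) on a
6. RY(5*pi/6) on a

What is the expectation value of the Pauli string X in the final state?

In the final state, X has expectation -sqrt(2)/4 + sqrt(6)/4.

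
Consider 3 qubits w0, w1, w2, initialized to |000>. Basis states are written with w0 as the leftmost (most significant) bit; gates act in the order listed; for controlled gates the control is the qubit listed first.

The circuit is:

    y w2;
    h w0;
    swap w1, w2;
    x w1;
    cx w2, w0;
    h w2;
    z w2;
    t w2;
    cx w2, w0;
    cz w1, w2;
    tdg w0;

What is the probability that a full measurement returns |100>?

A full measurement returns |100> with probability 1/4.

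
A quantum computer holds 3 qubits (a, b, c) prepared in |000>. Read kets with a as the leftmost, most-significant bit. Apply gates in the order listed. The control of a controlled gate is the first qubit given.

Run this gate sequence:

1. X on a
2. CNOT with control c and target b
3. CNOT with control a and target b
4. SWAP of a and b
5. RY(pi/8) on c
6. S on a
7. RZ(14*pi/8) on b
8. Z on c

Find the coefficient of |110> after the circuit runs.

The amplitude on |110> is -exp(3*I*pi/8)*cos(pi/16).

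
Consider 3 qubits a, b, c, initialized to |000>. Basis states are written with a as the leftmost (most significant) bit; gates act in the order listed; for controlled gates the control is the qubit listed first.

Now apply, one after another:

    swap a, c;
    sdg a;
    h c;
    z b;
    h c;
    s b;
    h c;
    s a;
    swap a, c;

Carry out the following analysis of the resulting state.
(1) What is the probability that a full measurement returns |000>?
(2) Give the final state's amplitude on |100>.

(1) A full measurement returns |000> with probability 1/2.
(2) |100> carries amplitude sqrt(2)/2 in the final state.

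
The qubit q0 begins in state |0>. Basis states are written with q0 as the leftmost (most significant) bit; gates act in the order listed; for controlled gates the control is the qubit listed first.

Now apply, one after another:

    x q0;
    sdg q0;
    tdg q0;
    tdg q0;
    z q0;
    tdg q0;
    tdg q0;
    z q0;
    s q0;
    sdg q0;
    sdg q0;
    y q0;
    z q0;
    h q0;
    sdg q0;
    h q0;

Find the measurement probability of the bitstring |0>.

The probability of measuring |0> is 1/2.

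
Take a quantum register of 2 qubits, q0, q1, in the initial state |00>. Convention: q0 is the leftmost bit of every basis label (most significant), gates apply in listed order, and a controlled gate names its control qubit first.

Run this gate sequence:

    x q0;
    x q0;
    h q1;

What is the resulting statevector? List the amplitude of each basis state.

The final amplitudes are sqrt(2)/2 on |00>, sqrt(2)/2 on |01>, 0 on |10>, 0 on |11>.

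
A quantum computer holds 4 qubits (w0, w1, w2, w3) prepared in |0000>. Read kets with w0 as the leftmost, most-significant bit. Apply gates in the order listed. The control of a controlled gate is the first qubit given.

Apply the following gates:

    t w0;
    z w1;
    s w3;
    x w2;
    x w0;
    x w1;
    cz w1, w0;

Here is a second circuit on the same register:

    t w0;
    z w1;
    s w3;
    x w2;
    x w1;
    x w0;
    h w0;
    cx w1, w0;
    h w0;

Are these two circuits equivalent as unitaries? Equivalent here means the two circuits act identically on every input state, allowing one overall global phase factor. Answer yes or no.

Yes — the two circuits implement the same unitary up to a global phase.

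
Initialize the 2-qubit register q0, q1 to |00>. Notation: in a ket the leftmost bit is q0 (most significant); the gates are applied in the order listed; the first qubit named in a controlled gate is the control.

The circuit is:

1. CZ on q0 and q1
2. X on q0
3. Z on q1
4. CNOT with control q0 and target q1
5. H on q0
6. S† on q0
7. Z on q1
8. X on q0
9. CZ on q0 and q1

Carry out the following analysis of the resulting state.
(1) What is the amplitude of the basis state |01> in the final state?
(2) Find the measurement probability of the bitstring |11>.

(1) |01> carries amplitude -sqrt(2)*I/2 in the final state.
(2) Outcome |11> occurs with probability 1/2.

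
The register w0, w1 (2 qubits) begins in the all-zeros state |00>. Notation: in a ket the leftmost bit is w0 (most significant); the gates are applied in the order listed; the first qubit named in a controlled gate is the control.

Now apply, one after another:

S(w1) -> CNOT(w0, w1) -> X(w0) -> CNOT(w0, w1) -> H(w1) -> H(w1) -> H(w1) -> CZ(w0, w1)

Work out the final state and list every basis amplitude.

The resulting statevector has amplitude 0 on |00>, 0 on |01>, sqrt(2)/2 on |10>, sqrt(2)/2 on |11>.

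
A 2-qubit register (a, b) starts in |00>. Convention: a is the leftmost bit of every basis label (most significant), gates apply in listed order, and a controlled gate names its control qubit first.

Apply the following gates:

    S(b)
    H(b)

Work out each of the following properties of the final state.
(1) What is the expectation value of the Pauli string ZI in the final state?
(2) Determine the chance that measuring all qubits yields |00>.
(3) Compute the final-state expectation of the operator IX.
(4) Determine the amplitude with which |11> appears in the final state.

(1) The observable ZI averages to 1.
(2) A full measurement returns |00> with probability 1/2.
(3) The expectation value of IX is 1.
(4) The final state's coefficient on |11> equals 0.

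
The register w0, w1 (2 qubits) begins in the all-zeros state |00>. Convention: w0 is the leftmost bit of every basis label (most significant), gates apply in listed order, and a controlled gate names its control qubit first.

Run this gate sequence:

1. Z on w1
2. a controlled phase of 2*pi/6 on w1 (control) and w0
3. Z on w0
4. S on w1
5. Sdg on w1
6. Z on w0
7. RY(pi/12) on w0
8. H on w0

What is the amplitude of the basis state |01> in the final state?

The amplitude on |01> is 0. Key observation: the block from step 3 through step 6 cancels to the identity and can be dropped.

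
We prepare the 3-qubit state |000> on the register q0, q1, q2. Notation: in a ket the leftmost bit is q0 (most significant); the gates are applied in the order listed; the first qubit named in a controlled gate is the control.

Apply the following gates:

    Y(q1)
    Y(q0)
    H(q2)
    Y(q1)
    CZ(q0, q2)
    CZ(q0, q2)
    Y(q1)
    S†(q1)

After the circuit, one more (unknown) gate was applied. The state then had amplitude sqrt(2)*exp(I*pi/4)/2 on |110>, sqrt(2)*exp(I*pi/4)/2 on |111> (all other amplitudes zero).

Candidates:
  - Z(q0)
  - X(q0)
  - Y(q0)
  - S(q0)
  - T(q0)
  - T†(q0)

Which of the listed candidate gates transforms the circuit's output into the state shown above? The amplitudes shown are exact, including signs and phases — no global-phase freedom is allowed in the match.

It was T†(q0) that produced the state shown. Key observation: steps 4-7 multiply out to the identity, so the circuit reduces to the remaining gates.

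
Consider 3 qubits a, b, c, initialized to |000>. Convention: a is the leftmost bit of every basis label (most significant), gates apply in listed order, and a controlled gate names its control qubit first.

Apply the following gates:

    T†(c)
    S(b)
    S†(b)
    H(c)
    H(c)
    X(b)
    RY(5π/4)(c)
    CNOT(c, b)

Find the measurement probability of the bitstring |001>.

The probability of measuring |001> is sqrt(2)/4 + 1/2. Key observation: steps 2-3 multiply out to the identity, so the circuit reduces to the remaining gates.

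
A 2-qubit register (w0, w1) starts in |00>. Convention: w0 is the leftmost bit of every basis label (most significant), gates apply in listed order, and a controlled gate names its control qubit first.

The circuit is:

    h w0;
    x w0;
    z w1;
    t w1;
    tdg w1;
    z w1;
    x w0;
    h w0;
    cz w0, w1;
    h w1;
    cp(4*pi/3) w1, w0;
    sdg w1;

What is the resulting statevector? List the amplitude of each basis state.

After the circuit, the state carries amplitude sqrt(2)/2 on |00>, -sqrt(2)*I/2 on |01>, 0 on |10>, 0 on |11>. Key observation: the block from step 1 through step 8 cancels to the identity and can be dropped.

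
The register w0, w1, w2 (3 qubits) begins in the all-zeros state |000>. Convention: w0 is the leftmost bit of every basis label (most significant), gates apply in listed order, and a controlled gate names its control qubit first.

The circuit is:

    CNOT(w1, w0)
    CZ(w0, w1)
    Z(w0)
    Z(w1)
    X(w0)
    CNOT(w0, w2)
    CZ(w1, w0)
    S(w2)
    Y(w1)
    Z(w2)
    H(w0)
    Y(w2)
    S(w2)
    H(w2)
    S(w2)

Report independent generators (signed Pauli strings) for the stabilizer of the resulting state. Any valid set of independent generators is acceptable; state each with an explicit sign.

The final state is stabilized by the group generated by -XII, +IIY, -IZI; other independent generating sets are equally valid.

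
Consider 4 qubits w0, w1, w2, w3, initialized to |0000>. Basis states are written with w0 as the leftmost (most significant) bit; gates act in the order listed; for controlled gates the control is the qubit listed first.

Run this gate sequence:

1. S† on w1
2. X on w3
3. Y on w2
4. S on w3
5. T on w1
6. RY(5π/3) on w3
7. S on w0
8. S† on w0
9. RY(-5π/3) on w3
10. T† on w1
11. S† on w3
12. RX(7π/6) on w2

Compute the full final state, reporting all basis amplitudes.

The final amplitudes are sqrt(2)/4 + sqrt(6)/4 on |0001>, I*(-sqrt(6) + sqrt(2))/4 on |0011>, and 0 on every other basis state. Key observation: steps 4-11 multiply out to the identity, so the circuit reduces to the remaining gates.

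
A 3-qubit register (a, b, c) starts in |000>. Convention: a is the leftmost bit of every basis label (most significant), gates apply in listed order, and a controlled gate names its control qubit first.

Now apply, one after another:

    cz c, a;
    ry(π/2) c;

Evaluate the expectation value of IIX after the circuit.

The observable IIX averages to 1.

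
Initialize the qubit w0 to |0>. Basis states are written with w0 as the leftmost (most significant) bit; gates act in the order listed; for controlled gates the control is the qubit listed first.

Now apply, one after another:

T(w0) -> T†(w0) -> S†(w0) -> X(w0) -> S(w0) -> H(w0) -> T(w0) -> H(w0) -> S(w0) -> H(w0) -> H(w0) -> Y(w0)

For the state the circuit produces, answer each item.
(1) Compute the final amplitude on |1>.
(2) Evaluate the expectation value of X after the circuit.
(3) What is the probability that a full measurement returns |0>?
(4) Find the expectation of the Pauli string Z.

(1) The amplitude on |1> is -1/2 + exp(I*pi/4)/2.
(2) The observable X averages to sqrt(2)/2.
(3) A full measurement returns |0> with probability sqrt(2)/4 + 1/2.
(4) The observable Z averages to sqrt(2)/2.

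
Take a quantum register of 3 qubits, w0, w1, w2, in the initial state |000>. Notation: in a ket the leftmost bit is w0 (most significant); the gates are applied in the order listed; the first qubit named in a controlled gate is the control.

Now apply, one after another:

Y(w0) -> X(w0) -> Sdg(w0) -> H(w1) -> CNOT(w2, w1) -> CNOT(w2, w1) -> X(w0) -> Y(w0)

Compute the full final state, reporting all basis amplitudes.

The resulting statevector has amplitude sqrt(2)/2 on |000>, sqrt(2)/2 on |010>, and 0 on every other basis state.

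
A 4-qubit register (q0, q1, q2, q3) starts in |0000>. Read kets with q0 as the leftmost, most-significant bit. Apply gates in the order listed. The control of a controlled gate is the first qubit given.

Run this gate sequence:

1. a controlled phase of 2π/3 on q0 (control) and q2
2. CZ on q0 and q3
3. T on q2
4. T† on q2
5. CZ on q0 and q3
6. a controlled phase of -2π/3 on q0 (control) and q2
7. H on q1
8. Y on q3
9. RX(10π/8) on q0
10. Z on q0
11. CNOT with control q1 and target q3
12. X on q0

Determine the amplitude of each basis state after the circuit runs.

The resulting statevector has amplitude -sqrt(2*sqrt(2) + 4)/4 on |0001>, -sqrt(2*sqrt(2) + 4)/4 on |0100>, -I*sqrt(4 - 2*sqrt(2))/4 on |1001>, -I*sqrt(4 - 2*sqrt(2))/4 on |1100>, and 0 on every other basis state. Key observation: the block from step 1 through step 6 cancels to the identity and can be dropped.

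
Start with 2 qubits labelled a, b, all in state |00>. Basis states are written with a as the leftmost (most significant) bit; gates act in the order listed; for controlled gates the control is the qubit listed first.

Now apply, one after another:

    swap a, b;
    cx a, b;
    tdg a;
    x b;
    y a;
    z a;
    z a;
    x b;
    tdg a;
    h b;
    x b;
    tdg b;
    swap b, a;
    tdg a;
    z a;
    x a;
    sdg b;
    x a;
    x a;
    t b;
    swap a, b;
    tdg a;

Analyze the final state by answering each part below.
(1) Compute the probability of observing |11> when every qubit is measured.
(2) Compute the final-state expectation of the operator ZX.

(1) A full measurement returns |11> with probability 1/2.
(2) In the final state, ZX has expectation 0.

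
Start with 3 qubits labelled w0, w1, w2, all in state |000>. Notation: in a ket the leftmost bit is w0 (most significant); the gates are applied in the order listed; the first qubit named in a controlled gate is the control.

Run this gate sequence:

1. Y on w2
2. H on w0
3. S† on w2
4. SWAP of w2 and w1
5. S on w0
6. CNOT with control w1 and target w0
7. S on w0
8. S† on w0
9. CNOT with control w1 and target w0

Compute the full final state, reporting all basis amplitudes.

The final amplitudes are sqrt(2)/2 on |010>, sqrt(2)*I/2 on |110>, and 0 on every other basis state.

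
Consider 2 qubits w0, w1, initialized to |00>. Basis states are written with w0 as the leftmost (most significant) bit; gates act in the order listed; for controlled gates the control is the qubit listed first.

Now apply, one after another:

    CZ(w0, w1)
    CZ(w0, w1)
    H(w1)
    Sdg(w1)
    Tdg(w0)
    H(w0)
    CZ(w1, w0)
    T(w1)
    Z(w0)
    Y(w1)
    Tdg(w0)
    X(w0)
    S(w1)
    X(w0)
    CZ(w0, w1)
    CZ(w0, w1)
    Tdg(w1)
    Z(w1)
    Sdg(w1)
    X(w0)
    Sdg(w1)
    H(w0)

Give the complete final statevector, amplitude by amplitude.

The final amplitudes are sqrt(2)*(-1 - exp(I*pi/4))/4 on |00>, sqrt(2)*(-I + exp(3*I*pi/4))/4 on |01>, sqrt(2)*(-1 + exp(I*pi/4))/4 on |10>, sqrt(2)*(-I - exp(3*I*pi/4))/4 on |11>. Key observation: gates 1-2 undo each other exactly, leaving only the rest of the circuit to track.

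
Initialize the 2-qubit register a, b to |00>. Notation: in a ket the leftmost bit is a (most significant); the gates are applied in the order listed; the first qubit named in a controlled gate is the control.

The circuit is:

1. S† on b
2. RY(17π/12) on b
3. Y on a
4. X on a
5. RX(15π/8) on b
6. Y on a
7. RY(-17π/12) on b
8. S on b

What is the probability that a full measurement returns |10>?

A full measurement returns |10> with probability sqrt(6)*sqrt(1/2 - sqrt(2)/4)*sqrt(sqrt(2)/4 + 1/2)*sin(pi/16)**2/2 + sin(pi/16)**2/2 + cos(pi/16)**2.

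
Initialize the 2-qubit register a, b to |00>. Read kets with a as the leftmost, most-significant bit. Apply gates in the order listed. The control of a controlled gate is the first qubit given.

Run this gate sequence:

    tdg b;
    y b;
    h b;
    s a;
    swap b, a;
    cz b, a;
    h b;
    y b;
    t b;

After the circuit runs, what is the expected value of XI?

In the final state, XI has expectation -1.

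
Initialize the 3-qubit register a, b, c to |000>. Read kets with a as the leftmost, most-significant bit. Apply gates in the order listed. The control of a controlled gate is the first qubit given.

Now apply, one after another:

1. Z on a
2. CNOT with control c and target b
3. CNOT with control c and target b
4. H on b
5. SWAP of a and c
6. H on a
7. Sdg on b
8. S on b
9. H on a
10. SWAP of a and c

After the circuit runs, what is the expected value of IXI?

The expectation value of IXI is 1. Key observation: gates 5-10 undo each other exactly, leaving only the rest of the circuit to track.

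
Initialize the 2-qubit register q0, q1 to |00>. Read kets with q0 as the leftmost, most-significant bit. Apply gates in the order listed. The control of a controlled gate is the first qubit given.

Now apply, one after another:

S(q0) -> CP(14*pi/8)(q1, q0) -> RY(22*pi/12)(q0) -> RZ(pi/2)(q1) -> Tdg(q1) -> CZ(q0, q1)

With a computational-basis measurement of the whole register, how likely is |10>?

A full measurement returns |10> with probability 1/2 - sqrt(3)/4.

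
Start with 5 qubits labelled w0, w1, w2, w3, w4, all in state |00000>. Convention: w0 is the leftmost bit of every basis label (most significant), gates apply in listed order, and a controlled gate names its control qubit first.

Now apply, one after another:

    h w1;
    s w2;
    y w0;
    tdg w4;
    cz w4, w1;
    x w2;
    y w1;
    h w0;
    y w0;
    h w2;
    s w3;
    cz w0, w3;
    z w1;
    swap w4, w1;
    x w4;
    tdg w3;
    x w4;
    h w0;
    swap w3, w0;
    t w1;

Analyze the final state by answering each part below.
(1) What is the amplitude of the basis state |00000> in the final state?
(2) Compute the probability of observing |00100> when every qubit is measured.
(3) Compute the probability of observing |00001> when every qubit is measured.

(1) The final state's coefficient on |00000> equals I/2.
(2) A full measurement returns |00100> with probability 1/4.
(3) A full measurement returns |00001> with probability 1/4.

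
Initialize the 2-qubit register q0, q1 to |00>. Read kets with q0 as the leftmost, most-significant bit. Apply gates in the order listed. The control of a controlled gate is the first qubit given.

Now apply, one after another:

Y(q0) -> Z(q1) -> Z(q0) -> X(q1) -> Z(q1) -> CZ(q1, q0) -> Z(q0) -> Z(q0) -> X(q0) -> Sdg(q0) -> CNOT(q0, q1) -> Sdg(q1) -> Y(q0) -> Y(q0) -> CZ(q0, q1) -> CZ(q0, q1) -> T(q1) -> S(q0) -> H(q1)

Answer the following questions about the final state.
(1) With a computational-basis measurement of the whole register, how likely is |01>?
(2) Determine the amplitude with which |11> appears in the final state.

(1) The probability of measuring |01> is 1/2.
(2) |11> carries amplitude 0 in the final state.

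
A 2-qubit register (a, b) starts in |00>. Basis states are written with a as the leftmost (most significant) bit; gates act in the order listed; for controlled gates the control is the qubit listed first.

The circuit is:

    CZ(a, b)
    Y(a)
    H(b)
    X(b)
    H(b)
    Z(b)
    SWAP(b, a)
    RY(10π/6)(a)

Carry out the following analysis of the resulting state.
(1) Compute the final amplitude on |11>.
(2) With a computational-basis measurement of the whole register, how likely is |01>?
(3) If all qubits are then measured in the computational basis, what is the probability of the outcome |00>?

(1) |11> carries amplitude I/2 in the final state. Key observation: the block from step 3 through step 6 cancels to the identity and can be dropped.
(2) Outcome |01> occurs with probability 3/4.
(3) A full measurement returns |00> with probability 0.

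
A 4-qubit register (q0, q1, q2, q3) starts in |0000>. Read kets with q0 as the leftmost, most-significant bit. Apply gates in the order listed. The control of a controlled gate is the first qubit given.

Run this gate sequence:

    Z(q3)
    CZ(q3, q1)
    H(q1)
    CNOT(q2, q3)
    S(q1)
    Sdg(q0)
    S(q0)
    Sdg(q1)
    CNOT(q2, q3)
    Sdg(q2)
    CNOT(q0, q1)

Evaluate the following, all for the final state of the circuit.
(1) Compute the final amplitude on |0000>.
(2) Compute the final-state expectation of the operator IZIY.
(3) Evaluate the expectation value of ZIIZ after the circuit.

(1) The final state's coefficient on |0000> equals sqrt(2)/2.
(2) The expectation value of IZIY is 0.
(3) The observable ZIIZ averages to 1.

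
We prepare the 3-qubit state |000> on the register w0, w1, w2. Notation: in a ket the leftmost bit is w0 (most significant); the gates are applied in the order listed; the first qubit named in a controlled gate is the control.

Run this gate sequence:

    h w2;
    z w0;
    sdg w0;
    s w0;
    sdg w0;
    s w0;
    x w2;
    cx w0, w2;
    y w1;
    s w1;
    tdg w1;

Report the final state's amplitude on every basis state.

The resulting statevector has amplitude sqrt(2)*exp(3*I*pi/4)/2 on |010>, sqrt(2)*exp(3*I*pi/4)/2 on |011>, and 0 on every other basis state. Key observation: gates 3-6 undo each other exactly, leaving only the rest of the circuit to track.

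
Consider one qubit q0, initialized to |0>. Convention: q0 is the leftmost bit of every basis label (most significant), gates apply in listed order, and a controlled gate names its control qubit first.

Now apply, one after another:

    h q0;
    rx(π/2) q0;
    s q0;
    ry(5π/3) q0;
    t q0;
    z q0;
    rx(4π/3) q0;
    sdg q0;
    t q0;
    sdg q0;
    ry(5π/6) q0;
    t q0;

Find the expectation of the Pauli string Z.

The observable Z averages to 1/8 - 3*sqrt(2)/8.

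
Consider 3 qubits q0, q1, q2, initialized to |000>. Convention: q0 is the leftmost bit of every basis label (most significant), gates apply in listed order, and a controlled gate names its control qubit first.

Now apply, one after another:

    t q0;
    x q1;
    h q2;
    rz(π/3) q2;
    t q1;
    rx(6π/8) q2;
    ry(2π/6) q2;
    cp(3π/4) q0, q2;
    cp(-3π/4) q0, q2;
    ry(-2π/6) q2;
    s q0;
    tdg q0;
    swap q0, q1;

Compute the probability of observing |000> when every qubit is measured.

A full measurement returns |000> with probability 0. Key observation: gates 7-10 undo each other exactly, leaving only the rest of the circuit to track.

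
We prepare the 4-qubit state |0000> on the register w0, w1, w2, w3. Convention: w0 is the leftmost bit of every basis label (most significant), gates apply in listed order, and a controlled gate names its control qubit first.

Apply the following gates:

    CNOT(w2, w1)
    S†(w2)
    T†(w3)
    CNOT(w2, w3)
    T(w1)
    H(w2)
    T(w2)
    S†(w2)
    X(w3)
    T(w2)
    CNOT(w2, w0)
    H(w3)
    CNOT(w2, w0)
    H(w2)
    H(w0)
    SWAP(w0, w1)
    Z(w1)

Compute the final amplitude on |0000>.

The amplitude on |0000> is 1/2.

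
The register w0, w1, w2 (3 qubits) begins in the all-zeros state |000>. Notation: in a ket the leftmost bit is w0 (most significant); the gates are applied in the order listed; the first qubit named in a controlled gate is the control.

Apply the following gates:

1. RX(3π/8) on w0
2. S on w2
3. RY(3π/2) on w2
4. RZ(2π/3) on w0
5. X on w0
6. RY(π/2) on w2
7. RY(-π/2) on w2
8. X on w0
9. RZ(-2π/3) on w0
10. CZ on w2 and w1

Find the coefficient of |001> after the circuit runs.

|001> carries amplitude sqrt(2)*cos(3*pi/16)/2 in the final state.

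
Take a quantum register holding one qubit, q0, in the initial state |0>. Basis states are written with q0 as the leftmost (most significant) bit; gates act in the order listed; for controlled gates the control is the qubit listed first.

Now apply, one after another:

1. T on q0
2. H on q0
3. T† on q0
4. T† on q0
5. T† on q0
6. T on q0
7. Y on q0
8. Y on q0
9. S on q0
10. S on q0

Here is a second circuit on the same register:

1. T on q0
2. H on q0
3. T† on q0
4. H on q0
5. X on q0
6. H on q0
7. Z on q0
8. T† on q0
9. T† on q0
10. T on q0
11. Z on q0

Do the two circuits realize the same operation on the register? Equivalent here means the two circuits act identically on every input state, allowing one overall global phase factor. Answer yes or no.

Yes — the two circuits implement the same unitary up to a global phase.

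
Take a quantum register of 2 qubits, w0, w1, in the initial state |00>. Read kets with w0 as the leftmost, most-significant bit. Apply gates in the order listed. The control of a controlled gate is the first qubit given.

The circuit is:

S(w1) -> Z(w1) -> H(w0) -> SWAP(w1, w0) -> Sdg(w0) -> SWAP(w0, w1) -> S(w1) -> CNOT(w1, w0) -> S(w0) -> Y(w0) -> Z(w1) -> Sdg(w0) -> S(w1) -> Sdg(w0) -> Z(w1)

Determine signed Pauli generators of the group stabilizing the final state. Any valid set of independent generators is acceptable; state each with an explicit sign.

The stabilizer group can be generated by -YI, +IZ, among other valid generating sets.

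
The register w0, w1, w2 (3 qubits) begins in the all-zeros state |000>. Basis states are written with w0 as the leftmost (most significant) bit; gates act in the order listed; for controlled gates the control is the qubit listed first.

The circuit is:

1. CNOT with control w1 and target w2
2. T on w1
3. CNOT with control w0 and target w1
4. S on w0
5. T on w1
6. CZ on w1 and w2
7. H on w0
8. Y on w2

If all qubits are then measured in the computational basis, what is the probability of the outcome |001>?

Outcome |001> occurs with probability 1/2.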